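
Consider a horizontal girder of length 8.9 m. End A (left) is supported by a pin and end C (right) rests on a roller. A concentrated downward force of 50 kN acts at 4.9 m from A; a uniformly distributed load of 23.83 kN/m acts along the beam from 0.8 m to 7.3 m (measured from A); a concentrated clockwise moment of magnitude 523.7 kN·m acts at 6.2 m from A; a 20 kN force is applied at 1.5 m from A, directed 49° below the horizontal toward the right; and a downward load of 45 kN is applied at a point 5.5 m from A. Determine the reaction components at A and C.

A_x = -13.12 kN, A_y = 77.78 kN, C_y = 187.2 kN

Resultant of the distributed load: 23.83 × 6.5 = 154.895 kN at 4.05 m from A.
Taking moments about A: C_y·8.9 − 50·4.9 − (23.83·6.5)·4.05 − 523.7 − 20·sin49°·1.5 − 45·5.5 = 0 → C_y = 1666.17/8.9 = 187.21 ≈ 187.2 kN.
ΣF_y = 0: A_y + 187.21 − 50 − 23.83·6.5 − 20·sin49° − 45 = 0 → A_y = 77.78 kN.
ΣF_x = 0: A_x + 20·cos49° = 0 → A_x = -13.12 kN.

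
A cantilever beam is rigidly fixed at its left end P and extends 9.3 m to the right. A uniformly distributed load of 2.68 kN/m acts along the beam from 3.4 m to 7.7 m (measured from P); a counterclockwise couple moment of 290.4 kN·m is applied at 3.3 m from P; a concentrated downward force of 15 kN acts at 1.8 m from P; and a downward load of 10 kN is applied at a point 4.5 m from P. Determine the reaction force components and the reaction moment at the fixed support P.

Resultant of the distributed load: 2.68 × 4.3 = 11.524 kN at 5.55 m from P.
ΣF_x = 0: P_x = 0.
ΣF_y = 0: P_y − 2.68·4.3 − 15 − 10 = 0 → P_y = 36.52 kN.
ΣM about P: M_P − (2.68·4.3)·5.55 + 290.4 − 15·1.8 − 10·4.5 = 0 → M_P = -154.4 kN·m.

P_x = 0, P_y = 36.52 kN, M_P = -154.4 kN·m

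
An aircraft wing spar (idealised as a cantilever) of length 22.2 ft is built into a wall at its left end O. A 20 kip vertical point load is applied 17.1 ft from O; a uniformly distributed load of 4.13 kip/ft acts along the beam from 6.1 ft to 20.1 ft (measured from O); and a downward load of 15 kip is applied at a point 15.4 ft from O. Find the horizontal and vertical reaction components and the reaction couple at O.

Resultant of the distributed load: 4.13 × 14 = 57.82 kip at 13.1 ft from O.
ΣF_x = 0: O_x = 0.
ΣF_y = 0: O_y − 20 − 4.13·14 − 15 = 0 → O_y = 92.82 kip.
ΣM about O: M_O − 20·17.1 − (4.13·14)·13.1 − 15·15.4 = 0 → M_O = 1330 kip·ft.

O_x = 0, O_y = 92.82 kip, M_O = 1330 kip·ft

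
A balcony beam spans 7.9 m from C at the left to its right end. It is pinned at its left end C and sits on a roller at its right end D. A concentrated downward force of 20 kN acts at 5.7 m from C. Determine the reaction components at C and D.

C_x = 0, C_y = 5.570 kN, D_y = 14.43 kN

Taking moments about C: D_y·7.9 − 20·5.7 = 0 → D_y = 114/7.9 = 14.4304 ≈ 14.43 kN.
ΣF_y = 0: C_y + 14.4304 − 20 = 0 → C_y = 5.570 kN.
ΣF_x = 0: no horizontal applied forces, so C_x = 0.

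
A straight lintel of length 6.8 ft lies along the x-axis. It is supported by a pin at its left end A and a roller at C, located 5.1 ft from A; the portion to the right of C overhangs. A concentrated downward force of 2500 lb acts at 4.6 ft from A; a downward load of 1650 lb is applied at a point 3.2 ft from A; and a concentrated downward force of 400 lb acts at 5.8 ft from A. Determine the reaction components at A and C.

Moments about A: C_y·5.1 − 2500·4.6 − 1650·3.2 − 400·5.8 = 0 → C_y = 19100/5.1 = 3745.1 ≈ 3745 lb.
ΣF_y = 0: A_y + 3745.1 − 2500 − 1650 − 400 = 0 → A_y = 804.9 lb.
ΣF_x = 0: no horizontal applied forces, so A_x = 0.

A_x = 0, A_y = 804.9 lb, C_y = 3745 lb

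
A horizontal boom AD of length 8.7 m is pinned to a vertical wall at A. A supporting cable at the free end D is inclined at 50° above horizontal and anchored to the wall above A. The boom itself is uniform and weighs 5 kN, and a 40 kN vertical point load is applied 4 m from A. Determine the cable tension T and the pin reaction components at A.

ΣM about A: T·sin50°·8.7 − 5·4.35 − 40·4 = 0 → T = 181.75/(8.7·0.766044) = 27.271 ≈ 27.27 kN.
ΣF_x = 0: A_x − T·cos50° = 0 → A_x = 27.271 × 0.642788 = 17.53 kN.
ΣF_y = 0: A_y + T·sin50° − 5 − 40 = 0 → A_y = 45 − 27.271 × 0.766044 = 24.11 kN.

T = 27.27 kN, A_x = 17.53 kN, A_y = 24.11 kN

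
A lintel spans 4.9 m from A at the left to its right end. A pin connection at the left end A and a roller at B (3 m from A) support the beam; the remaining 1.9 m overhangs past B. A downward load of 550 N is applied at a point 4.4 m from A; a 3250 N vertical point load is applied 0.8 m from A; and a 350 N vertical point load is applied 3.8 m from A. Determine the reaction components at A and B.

Taking moments about A: B_y·3 − 550·4.4 − 3250·0.8 − 350·3.8 = 0 → B_y = 6350/3 = 2116.67 ≈ 2117 N.
ΣF_y = 0: A_y + 2116.67 − 550 − 3250 − 350 = 0 → A_y = 2033 N.
ΣF_x = 0: no horizontal applied forces, so A_x = 0.

A_x = 0, A_y = 2033 N, B_y = 2117 N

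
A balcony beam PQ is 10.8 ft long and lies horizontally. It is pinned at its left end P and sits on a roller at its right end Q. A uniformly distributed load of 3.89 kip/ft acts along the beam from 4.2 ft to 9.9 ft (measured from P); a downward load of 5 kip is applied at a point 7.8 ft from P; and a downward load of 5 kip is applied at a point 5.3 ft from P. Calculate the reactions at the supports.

Resultant of the distributed load: 3.89 × 5.7 = 22.173 kip at 7.05 ft from P.
Moments about P: Q_y·10.8 − (3.89·5.7)·7.05 − 5·7.8 − 5·5.3 = 0 → Q_y = 221.81965/10.8 = 20.5389 ≈ 20.54 kip.
ΣF_y = 0: P_y + 20.5389 − 3.89·5.7 − 5 − 5 = 0 → P_y = 11.63 kip.
ΣF_x = 0: no horizontal applied forces, so P_x = 0.

P_x = 0, P_y = 11.63 kip, Q_y = 20.54 kip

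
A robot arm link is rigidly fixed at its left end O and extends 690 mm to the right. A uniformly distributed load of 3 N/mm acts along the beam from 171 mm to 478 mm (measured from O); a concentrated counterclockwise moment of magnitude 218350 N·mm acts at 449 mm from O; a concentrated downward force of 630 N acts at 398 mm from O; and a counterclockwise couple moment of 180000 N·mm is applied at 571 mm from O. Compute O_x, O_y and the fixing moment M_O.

O_x = 0, O_y = 1551 N, M_O = 151300 N·mm

Resultant of the distributed load: 3 × 307 = 921 N at 324.5 mm from O.
ΣF_x = 0: O_x = 0.
ΣF_y = 0: O_y − 3·307 − 630 = 0 → O_y = 1551 N.
ΣM about O: M_O − (3·307)·324.5 + 218350 − 630·398 + 180000 = 0 → M_O = 151300 N·mm.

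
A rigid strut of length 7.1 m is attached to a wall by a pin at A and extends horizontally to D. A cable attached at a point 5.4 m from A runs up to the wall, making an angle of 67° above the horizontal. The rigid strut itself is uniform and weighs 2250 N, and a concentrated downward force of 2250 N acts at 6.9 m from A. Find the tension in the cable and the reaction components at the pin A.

ΣM about A: T·sin67°·5.4 − 2250·3.55 − 2250·6.9 = 0 → T = 23512.5/(5.4·0.920505) = 4730.19 ≈ 4730 N.
ΣF_x = 0: A_x − T·cos67° = 0 → A_x = 4730.19 × 0.390731 = 1848 N.
ΣF_y = 0: A_y + T·sin67° − 2250 − 2250 = 0 → A_y = 4500 − 4730.19 × 0.920505 = 145.8 N.

T = 4730 N, A_x = 1848 N, A_y = 145.8 N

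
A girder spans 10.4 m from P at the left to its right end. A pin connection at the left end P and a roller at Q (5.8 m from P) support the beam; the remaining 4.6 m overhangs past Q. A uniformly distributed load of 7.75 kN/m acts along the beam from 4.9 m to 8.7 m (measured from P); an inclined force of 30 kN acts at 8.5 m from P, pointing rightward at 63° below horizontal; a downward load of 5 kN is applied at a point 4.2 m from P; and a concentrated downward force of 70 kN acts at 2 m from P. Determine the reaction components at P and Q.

Resultant of the distributed load: 7.75 × 3.8 = 29.45 kN at 6.8 m from P.
Taking moments about P: Q_y·5.8 − (7.75·3.8)·6.8 − 30·sin63°·8.5 − 5·4.2 − 70·2 = 0 → Q_y = 588.467/5.8 = 101.46 ≈ 101.5 kN.
ΣF_y = 0: P_y + 101.46 − 7.75·3.8 − 30·sin63° − 5 − 70 = 0 → P_y = 29.72 kN.
ΣF_x = 0: P_x + 30·cos63° = 0 → P_x = -13.62 kN.

P_x = -13.62 kN, P_y = 29.72 kN, Q_y = 101.5 kN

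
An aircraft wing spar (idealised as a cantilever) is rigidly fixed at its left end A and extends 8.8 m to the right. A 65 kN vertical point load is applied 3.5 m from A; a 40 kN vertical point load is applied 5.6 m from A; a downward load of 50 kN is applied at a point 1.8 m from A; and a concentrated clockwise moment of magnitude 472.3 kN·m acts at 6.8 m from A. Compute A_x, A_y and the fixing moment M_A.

ΣF_x = 0: A_x = 0.
ΣF_y = 0: A_y − 65 − 40 − 50 = 0 → A_y = 155.0 kN.
ΣM about A: M_A − 65·3.5 − 40·5.6 − 50·1.8 − 472.3 = 0 → M_A = 1014 kN·m.

A_x = 0, A_y = 155.0 kN, M_A = 1014 kN·m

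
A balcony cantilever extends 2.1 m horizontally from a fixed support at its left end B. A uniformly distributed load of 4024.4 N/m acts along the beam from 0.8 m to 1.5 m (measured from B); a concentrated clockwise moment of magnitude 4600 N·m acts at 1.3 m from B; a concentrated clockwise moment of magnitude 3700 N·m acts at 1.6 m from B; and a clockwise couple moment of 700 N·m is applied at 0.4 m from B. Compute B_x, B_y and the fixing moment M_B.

Resultant of the distributed load: 4024.4 × 0.7 = 2817.08 N at 1.15 m from B.
ΣF_x = 0: B_x = 0.
ΣF_y = 0: B_y − 4024.4·0.7 = 0 → B_y = 2817 N.
ΣM about B: M_B − (4024.4·0.7)·1.15 − 4600 − 3700 − 700 = 0 → M_B = 12240 N·m.

B_x = 0, B_y = 2817 N, M_B = 12240 N·m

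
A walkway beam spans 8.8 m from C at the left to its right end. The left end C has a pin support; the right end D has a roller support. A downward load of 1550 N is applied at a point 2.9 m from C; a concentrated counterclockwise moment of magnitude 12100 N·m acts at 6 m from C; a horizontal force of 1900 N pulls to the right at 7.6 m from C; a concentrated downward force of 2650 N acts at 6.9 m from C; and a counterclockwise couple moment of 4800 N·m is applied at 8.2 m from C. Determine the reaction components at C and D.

C_x = -1900 N, C_y = 3532 N, D_y = 668.2 N

ΣM about C: D_y·8.8 − 1550·2.9 + 12100 − 2650·6.9 + 4800 = 0 → D_y = 5880/8.8 = 668.182 ≈ 668.2 N.
ΣF_y = 0: C_y + 668.182 − 1550 − 2650 = 0 → C_y = 3532 N.
ΣF_x = 0: C_x + 1900 = 0 → C_x = -1900 N.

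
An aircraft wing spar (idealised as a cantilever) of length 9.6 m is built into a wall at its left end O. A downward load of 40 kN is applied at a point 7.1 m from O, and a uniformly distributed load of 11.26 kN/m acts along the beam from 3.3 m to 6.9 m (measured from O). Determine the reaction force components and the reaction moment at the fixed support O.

O_x = 0, O_y = 80.54 kN, M_O = 490.7 kN·m

Resultant of the distributed load: 11.26 × 3.6 = 40.536 kN at 5.1 m from O.
ΣF_x = 0: O_x = 0.
ΣF_y = 0: O_y − 40 − 11.26·3.6 = 0 → O_y = 80.54 kN.
ΣM about O: M_O − 40·7.1 − (11.26·3.6)·5.1 = 0 → M_O = 490.7 kN·m.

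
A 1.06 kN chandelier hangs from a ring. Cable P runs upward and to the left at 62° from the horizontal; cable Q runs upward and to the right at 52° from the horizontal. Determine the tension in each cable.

T_P = 0.7144 kN, T_Q = 0.5447 kN

ΣF_x = 0: −T_P·cos62° + T_Q·cos52° = 0 → T_Q = 0.762548·T_P.
ΣF_y = 0: T_P·sin62° + T_Q·sin52° = 1.06.
Substitute: T_P·(0.882948 + 0.762548·0.788011) = 1.06 → T_P = 0.714361 ≈ 0.7144 kN.
Then T_Q = 0.762548 × 0.714361 = 0.5447 kN.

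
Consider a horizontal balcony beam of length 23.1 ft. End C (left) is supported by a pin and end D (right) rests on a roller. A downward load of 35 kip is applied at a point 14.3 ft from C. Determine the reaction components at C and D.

Moments about C: D_y·23.1 − 35·14.3 = 0 → D_y = 500.5/23.1 = 21.6667 ≈ 21.67 kip.
ΣF_y = 0: C_y + 21.6667 − 35 = 0 → C_y = 13.33 kip.
ΣF_x = 0: no horizontal applied forces, so C_x = 0.

C_x = 0, C_y = 13.33 kip, D_y = 21.67 kip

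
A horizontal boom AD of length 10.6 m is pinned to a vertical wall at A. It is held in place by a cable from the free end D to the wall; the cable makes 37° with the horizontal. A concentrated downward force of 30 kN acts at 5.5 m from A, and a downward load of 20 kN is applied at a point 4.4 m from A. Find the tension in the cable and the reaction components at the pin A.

T = 39.66 kN, A_x = 31.67 kN, A_y = 26.13 kN

ΣM about A: T·sin37°·10.6 − 30·5.5 − 20·4.4 = 0 → T = 253/(10.6·0.601815) = 39.6599 ≈ 39.66 kN.
ΣF_x = 0: A_x − T·cos37° = 0 → A_x = 39.6599 × 0.798636 = 31.67 kN.
ΣF_y = 0: A_y + T·sin37° − 30 − 20 = 0 → A_y = 50 − 39.6599 × 0.601815 = 26.13 kN.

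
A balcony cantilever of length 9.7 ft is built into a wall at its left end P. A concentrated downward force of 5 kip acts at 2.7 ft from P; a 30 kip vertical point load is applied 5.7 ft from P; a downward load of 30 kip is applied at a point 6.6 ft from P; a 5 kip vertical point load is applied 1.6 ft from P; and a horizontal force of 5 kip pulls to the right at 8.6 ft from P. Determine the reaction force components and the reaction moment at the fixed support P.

P_x = -5.000 kip, P_y = 70.00 kip, M_P = 390.5 kip·ft

ΣF_x = 0: P_x + 5 = 0 → P_x = -5.000 kip.
ΣF_y = 0: P_y − 5 − 30 − 30 − 5 = 0 → P_y = 70.00 kip.
ΣM about P: M_P − 5·2.7 − 30·5.7 − 30·6.6 − 5·1.6 = 0 → M_P = 390.5 kip·ft.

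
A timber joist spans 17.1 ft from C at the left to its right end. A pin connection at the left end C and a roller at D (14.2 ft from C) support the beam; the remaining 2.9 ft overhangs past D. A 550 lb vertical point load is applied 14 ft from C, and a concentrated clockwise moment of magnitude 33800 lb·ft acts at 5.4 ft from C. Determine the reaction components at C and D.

C_x = 0, C_y = -2373 lb, D_y = 2923 lb

Moments about C: D_y·14.2 − 550·14 − 33800 = 0 → D_y = 41500/14.2 = 2922.54 ≈ 2923 lb.
ΣF_y = 0: C_y + 2922.54 − 550 = 0 → C_y = -2373 lb.
ΣF_x = 0: no horizontal applied forces, so C_x = 0.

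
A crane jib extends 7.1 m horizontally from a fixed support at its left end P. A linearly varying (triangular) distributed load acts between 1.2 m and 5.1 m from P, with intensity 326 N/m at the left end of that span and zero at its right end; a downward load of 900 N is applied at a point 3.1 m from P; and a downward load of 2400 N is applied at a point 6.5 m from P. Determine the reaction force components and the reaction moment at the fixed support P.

Resultant of the triangular load: ½ × 326 × 3.9 = 635.7 N, acting at 2.5 m from P (one-third of the span from the peak).
ΣF_x = 0: P_x = 0.
ΣF_y = 0: P_y − ½·326·3.9 − 900 − 2400 = 0 → P_y = 3936 N.
ΣM about P: M_P − (½·326·3.9)·2.5 − 900·3.1 − 2400·6.5 = 0 → M_P = 19980 N·m.

P_x = 0, P_y = 3936 N, M_P = 19980 N·m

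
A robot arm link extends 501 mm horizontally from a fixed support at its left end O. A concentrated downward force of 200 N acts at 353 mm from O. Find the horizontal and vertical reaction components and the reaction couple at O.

O_x = 0, O_y = 200.0 N, M_O = 70600 N·mm

ΣF_x = 0: O_x = 0.
ΣF_y = 0: O_y − 200 = 0 → O_y = 200.0 N.
ΣM about O: M_O − 200·353 = 0 → M_O = 70600 N·mm.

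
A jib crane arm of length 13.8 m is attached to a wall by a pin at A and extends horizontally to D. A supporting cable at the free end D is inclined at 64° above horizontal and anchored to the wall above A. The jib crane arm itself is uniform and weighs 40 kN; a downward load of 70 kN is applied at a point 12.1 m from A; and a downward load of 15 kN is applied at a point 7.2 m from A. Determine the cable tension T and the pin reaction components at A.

T = 99.25 kN, A_x = 43.51 kN, A_y = 35.80 kN

ΣM about A: T·sin64°·13.8 − 40·6.9 − 70·12.1 − 15·7.2 = 0 → T = 1231/(13.8·0.898794) = 99.2473 ≈ 99.25 kN.
ΣF_x = 0: A_x − T·cos64° = 0 → A_x = 99.2473 × 0.438371 = 43.51 kN.
ΣF_y = 0: A_y + T·sin64° − 40 − 70 − 15 = 0 → A_y = 125 − 99.2473 × 0.898794 = 35.80 kN.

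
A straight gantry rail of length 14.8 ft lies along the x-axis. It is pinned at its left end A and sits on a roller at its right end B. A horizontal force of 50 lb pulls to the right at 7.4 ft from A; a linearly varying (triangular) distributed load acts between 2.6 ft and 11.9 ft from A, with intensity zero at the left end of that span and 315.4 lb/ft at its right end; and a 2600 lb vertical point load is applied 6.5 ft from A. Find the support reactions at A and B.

A_x = -50.00 lb, A_y = 2053 lb, B_y = 2014 lb

Resultant of the triangular load: ½ × 315.4 × 9.3 = 1466.61 lb, acting at 8.8 ft from A (one-third of the span from the peak).
ΣM about A: B_y·14.8 − (½·315.4·9.3)·8.8 − 2600·6.5 = 0 → B_y = 29806.168/14.8 = 2013.93 ≈ 2014 lb.
ΣF_y = 0: A_y + 2013.93 − ½·315.4·9.3 − 2600 = 0 → A_y = 2053 lb.
ΣF_x = 0: A_x + 50 = 0 → A_x = -50.00 lb.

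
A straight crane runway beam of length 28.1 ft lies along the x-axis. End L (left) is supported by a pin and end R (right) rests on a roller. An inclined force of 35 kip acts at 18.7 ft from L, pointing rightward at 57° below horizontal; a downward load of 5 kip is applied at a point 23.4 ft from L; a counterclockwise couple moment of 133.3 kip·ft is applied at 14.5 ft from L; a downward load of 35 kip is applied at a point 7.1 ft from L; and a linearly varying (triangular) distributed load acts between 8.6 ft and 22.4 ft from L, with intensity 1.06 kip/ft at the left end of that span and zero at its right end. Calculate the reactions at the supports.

Resultant of the triangular load: ½ × 1.06 × 13.8 = 7.314 kip, acting at 13.2 ft from L (one-third of the span from the peak).
ΣM about L: R_y·28.1 − 35·sin57°·18.7 − 5·23.4 + 133.3 − 35·7.1 − (½·1.06·13.8)·13.2 = 0 → R_y = 877.655/28.1 = 31.2333 ≈ 31.23 kip.
ΣF_y = 0: L_y + 31.2333 − 35·sin57° − 5 − 35 − ½·1.06·13.8 = 0 → L_y = 45.43 kip.
ΣF_x = 0: L_x + 35·cos57° = 0 → L_x = -19.06 kip.

L_x = -19.06 kip, L_y = 45.43 kip, R_y = 31.23 kip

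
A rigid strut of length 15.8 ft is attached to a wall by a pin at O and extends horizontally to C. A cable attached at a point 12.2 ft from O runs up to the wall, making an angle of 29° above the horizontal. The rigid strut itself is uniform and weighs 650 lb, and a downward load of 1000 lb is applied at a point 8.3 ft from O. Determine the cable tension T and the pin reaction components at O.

T = 2271 lb, O_x = 1987 lb, O_y = 548.8 lb

ΣM about O: T·sin29°·12.2 − 650·7.9 − 1000·8.3 = 0 → T = 13435/(12.2·0.48481) = 2271.47 ≈ 2271 lb.
ΣF_x = 0: O_x − T·cos29° = 0 → O_x = 2271.47 × 0.87462 = 1987 lb.
ΣF_y = 0: O_y + T·sin29° − 650 − 1000 = 0 → O_y = 1650 − 2271.47 × 0.48481 = 548.8 lb.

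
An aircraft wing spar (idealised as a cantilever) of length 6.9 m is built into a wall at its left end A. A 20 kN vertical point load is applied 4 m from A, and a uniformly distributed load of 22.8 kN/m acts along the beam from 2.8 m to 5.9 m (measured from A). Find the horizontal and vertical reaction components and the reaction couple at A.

A_x = 0, A_y = 90.68 kN, M_A = 387.5 kN·m

Resultant of the distributed load: 22.8 × 3.1 = 70.68 kN at 4.35 m from A.
ΣF_x = 0: A_x = 0.
ΣF_y = 0: A_y − 20 − 22.8·3.1 = 0 → A_y = 90.68 kN.
ΣM about A: M_A − 20·4 − (22.8·3.1)·4.35 = 0 → M_A = 387.5 kN·m.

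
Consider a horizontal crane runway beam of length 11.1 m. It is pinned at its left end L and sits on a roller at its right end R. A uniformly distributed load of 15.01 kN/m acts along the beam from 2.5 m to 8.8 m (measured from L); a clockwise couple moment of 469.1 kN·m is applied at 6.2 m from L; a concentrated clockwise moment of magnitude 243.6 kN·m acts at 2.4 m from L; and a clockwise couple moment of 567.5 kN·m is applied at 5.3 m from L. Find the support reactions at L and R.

L_x = 0, L_y = -68.90 kN, R_y = 163.5 kN

Resultant of the distributed load: 15.01 × 6.3 = 94.563 kN at 5.65 m from L.
Moments about L: R_y·11.1 − (15.01·6.3)·5.65 − 469.1 − 243.6 − 567.5 = 0 → R_y = 1814.48095/11.1 = 163.467 ≈ 163.5 kN.
ΣF_y = 0: L_y + 163.467 − 15.01·6.3 = 0 → L_y = -68.90 kN.
ΣF_x = 0: no horizontal applied forces, so L_x = 0.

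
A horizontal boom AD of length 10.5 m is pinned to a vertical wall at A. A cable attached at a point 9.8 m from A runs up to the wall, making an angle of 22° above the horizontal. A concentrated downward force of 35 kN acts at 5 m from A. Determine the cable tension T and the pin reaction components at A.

ΣM about A: T·sin22°·9.8 − 35·5 = 0 → T = 175/(9.8·0.374607) = 47.669 ≈ 47.67 kN.
ΣF_x = 0: A_x − T·cos22° = 0 → A_x = 47.669 × 0.927184 = 44.20 kN.
ΣF_y = 0: A_y + T·sin22° − 35 = 0 → A_y = 35 − 47.669 × 0.374607 = 17.14 kN.

T = 47.67 kN, A_x = 44.20 kN, A_y = 17.14 kN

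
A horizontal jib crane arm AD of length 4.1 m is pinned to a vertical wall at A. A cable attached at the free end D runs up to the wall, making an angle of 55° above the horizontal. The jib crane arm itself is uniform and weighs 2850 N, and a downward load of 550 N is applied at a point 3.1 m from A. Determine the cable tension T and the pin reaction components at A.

ΣM about A: T·sin55°·4.1 − 2850·2.05 − 550·3.1 = 0 → T = 7547.5/(4.1·0.819152) = 2247.27 ≈ 2247 N.
ΣF_x = 0: A_x − T·cos55° = 0 → A_x = 2247.27 × 0.573576 = 1289 N.
ΣF_y = 0: A_y + T·sin55° − 2850 − 550 = 0 → A_y = 3400 − 2247.27 × 0.819152 = 1559 N.

T = 2247 N, A_x = 1289 N, A_y = 1559 N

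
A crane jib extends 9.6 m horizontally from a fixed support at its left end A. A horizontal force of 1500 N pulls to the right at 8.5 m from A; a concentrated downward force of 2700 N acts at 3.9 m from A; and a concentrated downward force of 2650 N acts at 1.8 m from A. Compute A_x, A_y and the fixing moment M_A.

A_x = -1500 N, A_y = 5350 N, M_A = 15300 N·m

ΣF_x = 0: A_x + 1500 = 0 → A_x = -1500 N.
ΣF_y = 0: A_y − 2700 − 2650 = 0 → A_y = 5350 N.
ΣM about A: M_A − 2700·3.9 − 2650·1.8 = 0 → M_A = 15300 N·m.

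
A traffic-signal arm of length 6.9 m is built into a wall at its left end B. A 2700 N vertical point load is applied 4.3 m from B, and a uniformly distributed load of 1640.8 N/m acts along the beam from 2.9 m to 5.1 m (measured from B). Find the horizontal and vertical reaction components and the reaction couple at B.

B_x = 0, B_y = 6310 N, M_B = 26050 N·m

Resultant of the distributed load: 1640.8 × 2.2 = 3609.76 N at 4 m from B.
ΣF_x = 0: B_x = 0.
ΣF_y = 0: B_y − 2700 − 1640.8·2.2 = 0 → B_y = 6310 N.
ΣM about B: M_B − 2700·4.3 − (1640.8·2.2)·4 = 0 → M_B = 26050 N·m.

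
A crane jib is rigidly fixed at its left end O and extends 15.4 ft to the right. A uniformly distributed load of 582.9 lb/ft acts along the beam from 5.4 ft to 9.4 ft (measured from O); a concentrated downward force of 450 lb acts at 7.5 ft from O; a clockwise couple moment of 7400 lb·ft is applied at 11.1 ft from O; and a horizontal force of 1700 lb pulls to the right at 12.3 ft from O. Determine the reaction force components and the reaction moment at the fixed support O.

O_x = -1700 lb, O_y = 2782 lb, M_O = 28030 lb·ft

Resultant of the distributed load: 582.9 × 4 = 2331.6 lb at 7.4 ft from O.
ΣF_x = 0: O_x + 1700 = 0 → O_x = -1700 lb.
ΣF_y = 0: O_y − 582.9·4 − 450 = 0 → O_y = 2782 lb.
ΣM about O: M_O − (582.9·4)·7.4 − 450·7.5 − 7400 = 0 → M_O = 28030 lb·ft.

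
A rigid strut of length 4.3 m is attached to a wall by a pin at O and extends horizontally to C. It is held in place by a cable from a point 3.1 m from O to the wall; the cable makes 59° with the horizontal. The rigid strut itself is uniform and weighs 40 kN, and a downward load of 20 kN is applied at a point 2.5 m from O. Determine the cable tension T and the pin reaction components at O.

ΣM about O: T·sin59°·3.1 − 40·2.15 − 20·2.5 = 0 → T = 136/(3.1·0.857167) = 51.1814 ≈ 51.18 kN.
ΣF_x = 0: O_x − T·cos59° = 0 → O_x = 51.1814 × 0.515038 = 26.36 kN.
ΣF_y = 0: O_y + T·sin59° − 40 − 20 = 0 → O_y = 60 − 51.1814 × 0.857167 = 16.13 kN.

T = 51.18 kN, O_x = 26.36 kN, O_y = 16.13 kN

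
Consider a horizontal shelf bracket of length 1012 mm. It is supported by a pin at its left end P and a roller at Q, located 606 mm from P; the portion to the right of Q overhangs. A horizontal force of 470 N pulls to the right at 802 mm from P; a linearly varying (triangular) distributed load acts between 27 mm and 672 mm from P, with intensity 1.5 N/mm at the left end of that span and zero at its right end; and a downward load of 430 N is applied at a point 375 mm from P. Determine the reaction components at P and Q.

Resultant of the triangular load: ½ × 1.5 × 645 = 483.75 N, acting at 242 mm from P (one-third of the span from the peak).
ΣM about P: Q_y·606 − (½·1.5·645)·242 − 430·375 = 0 → Q_y = 278317.5/606 = 459.27 ≈ 459.3 N.
ΣF_y = 0: P_y + 459.27 − ½·1.5·645 − 430 = 0 → P_y = 454.5 N.
ΣF_x = 0: P_x + 470 = 0 → P_x = -470.0 N.

P_x = -470.0 N, P_y = 454.5 N, Q_y = 459.3 N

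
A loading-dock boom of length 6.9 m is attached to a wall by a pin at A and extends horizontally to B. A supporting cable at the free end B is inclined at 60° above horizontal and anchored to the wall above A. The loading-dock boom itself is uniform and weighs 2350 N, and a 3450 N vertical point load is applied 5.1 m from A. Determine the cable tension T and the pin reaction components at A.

T = 4301 N, A_x = 2151 N, A_y = 2075 N

ΣM about A: T·sin60°·6.9 − 2350·3.45 − 3450·5.1 = 0 → T = 25702.5/(6.9·0.866025) = 4301.26 ≈ 4301 N.
ΣF_x = 0: A_x − T·cos60° = 0 → A_x = 4301.26 × 0.5 = 2151 N.
ΣF_y = 0: A_y + T·sin60° − 2350 − 3450 = 0 → A_y = 5800 − 4301.26 × 0.866025 = 2075 N.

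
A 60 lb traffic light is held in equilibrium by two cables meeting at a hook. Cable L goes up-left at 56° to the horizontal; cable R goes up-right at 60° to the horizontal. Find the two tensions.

ΣF_x = 0: −T_L·cos56° + T_R·cos60° = 0 → T_R = 1.11839·T_L.
ΣF_y = 0: T_L·sin56° + T_R·sin60° = 60.
Substitute: T_L·(0.829038 + 1.11839·0.866025) = 60 → T_L = 33.378 ≈ 33.38 lb.
Then T_R = 1.11839 × 33.378 = 37.33 lb.

T_L = 33.38 lb, T_R = 37.33 lb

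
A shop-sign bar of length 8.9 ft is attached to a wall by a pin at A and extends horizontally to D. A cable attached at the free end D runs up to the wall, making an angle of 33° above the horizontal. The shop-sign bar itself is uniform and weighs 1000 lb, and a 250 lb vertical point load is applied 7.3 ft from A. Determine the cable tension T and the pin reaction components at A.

ΣM about A: T·sin33°·8.9 − 1000·4.45 − 250·7.3 = 0 → T = 6275/(8.9·0.544639) = 1294.54 ≈ 1295 lb.
ΣF_x = 0: A_x − T·cos33° = 0 → A_x = 1294.54 × 0.838671 = 1086 lb.
ΣF_y = 0: A_y + T·sin33° − 1000 − 250 = 0 → A_y = 1250 − 1294.54 × 0.544639 = 544.9 lb.

T = 1295 lb, A_x = 1086 lb, A_y = 544.9 lb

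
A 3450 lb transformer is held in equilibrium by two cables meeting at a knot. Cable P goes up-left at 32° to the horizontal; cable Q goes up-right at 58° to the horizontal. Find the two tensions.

ΣF_x = 0: −T_P·cos32° + T_Q·cos58° = 0 → T_Q = 1.60033·T_P.
ΣF_y = 0: T_P·sin32° + T_Q·sin58° = 3450.
Substitute: T_P·(0.529919 + 1.60033·0.848048) = 3450 → T_P = 1828.23 ≈ 1828 lb.
Then T_Q = 1.60033 × 1828.23 = 2926 lb.

T_P = 1828 lb, T_Q = 2926 lb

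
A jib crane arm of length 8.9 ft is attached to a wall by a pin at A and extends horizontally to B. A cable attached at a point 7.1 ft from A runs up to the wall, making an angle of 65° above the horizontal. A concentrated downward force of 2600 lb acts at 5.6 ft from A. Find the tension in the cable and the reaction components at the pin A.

ΣM about A: T·sin65°·7.1 − 2600·5.6 = 0 → T = 14560/(7.1·0.906308) = 2262.7 ≈ 2263 lb.
ΣF_x = 0: A_x − T·cos65° = 0 → A_x = 2262.7 × 0.422618 = 956.3 lb.
ΣF_y = 0: A_y + T·sin65° − 2600 = 0 → A_y = 2600 − 2262.7 × 0.906308 = 549.3 lb.

T = 2263 lb, A_x = 956.3 lb, A_y = 549.3 lb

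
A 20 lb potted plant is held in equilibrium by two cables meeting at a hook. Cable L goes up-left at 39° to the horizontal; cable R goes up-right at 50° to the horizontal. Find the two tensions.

T_L = 12.86 lb, T_R = 15.55 lb

ΣF_x = 0: −T_L·cos39° + T_R·cos50° = 0 → T_R = 1.20902·T_L.
ΣF_y = 0: T_L·sin39° + T_R·sin50° = 20.
Substitute: T_L·(0.62932 + 1.20902·0.766044) = 20 → T_L = 12.8577 ≈ 12.86 lb.
Then T_R = 1.20902 × 12.8577 = 15.55 lb.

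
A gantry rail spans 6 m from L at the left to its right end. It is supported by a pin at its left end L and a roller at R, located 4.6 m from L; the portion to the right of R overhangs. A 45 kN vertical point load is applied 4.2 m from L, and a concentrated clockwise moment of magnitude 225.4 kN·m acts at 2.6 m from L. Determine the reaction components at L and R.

Taking moments about L: R_y·4.6 − 45·4.2 − 225.4 = 0 → R_y = 414.4/4.6 = 90.087 ≈ 90.09 kN.
ΣF_y = 0: L_y + 90.087 − 45 = 0 → L_y = -45.09 kN.
ΣF_x = 0: no horizontal applied forces, so L_x = 0.

L_x = 0, L_y = -45.09 kN, R_y = 90.09 kN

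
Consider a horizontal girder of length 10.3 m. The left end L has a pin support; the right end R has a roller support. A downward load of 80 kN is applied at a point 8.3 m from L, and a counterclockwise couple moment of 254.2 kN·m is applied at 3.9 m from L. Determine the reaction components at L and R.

Moments about L: R_y·10.3 − 80·8.3 + 254.2 = 0 → R_y = 409.8/10.3 = 39.7864 ≈ 39.79 kN.
ΣF_y = 0: L_y + 39.7864 − 80 = 0 → L_y = 40.21 kN.
ΣF_x = 0: no horizontal applied forces, so L_x = 0.

L_x = 0, L_y = 40.21 kN, R_y = 39.79 kN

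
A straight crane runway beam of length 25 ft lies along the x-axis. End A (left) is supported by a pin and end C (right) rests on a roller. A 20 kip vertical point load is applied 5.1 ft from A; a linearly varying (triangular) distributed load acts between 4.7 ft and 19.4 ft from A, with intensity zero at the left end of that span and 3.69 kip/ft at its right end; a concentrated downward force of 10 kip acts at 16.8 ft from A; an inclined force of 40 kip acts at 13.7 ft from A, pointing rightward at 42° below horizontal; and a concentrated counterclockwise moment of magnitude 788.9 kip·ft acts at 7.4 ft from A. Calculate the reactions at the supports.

A_x = -29.73 kip, A_y = 74.24 kip, C_y = 9.642 kip

Resultant of the triangular load: ½ × 3.69 × 14.7 = 27.1215 kip, acting at 14.5 ft from A (one-third of the span from the peak).
Moments about A: C_y·25 − 20·5.1 − (½·3.69·14.7)·14.5 − 10·16.8 − 40·sin42°·13.7 + 788.9 = 0 → C_y = 241.045/25 = 9.6418 ≈ 9.642 kip.
ΣF_y = 0: A_y + 9.6418 − 20 − ½·3.69·14.7 − 10 − 40·sin42° = 0 → A_y = 74.24 kip.
ΣF_x = 0: A_x + 40·cos42° = 0 → A_x = -29.73 kip.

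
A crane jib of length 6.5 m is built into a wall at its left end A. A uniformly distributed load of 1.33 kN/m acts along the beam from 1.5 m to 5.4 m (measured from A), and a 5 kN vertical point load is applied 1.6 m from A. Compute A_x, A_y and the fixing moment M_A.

Resultant of the distributed load: 1.33 × 3.9 = 5.187 kN at 3.45 m from A.
ΣF_x = 0: A_x = 0.
ΣF_y = 0: A_y − 1.33·3.9 − 5 = 0 → A_y = 10.19 kN.
ΣM about A: M_A − (1.33·3.9)·3.45 − 5·1.6 = 0 → M_A = 25.90 kN·m.

A_x = 0, A_y = 10.19 kN, M_A = 25.90 kN·m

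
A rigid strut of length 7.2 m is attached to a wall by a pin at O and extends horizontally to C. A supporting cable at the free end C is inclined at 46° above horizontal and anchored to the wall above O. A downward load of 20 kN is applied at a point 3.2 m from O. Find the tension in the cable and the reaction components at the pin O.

T = 12.36 kN, O_x = 8.584 kN, O_y = 11.11 kN

ΣM about O: T·sin46°·7.2 − 20·3.2 = 0 → T = 64/(7.2·0.71934) = 12.357 ≈ 12.36 kN.
ΣF_x = 0: O_x − T·cos46° = 0 → O_x = 12.357 × 0.694658 = 8.584 kN.
ΣF_y = 0: O_y + T·sin46° − 20 = 0 → O_y = 20 − 12.357 × 0.71934 = 11.11 kN.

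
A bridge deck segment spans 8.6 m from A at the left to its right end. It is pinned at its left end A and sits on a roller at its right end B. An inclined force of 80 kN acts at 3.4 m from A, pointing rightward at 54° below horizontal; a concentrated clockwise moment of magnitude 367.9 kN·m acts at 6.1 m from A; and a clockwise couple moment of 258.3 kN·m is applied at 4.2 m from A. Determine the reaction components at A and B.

Moments about A: B_y·8.6 − 80·sin54°·3.4 − 367.9 − 258.3 = 0 → B_y = 846.253/8.6 = 98.4015 ≈ 98.40 kN.
ΣF_y = 0: A_y + 98.4015 − 80·sin54° = 0 → A_y = -33.68 kN.
ΣF_x = 0: A_x + 80·cos54° = 0 → A_x = -47.02 kN.

A_x = -47.02 kN, A_y = -33.68 kN, B_y = 98.40 kN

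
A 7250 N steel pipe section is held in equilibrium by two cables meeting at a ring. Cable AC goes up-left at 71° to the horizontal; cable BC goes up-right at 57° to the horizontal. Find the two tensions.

ΣF_x = 0: −T_AC·cos71° + T_BC·cos57° = 0 → T_BC = 0.597769·T_AC.
ΣF_y = 0: T_AC·sin71° + T_BC·sin57° = 7250.
Substitute: T_AC·(0.945519 + 0.597769·0.838671) = 7250 → T_AC = 5010.88 ≈ 5011 N.
Then T_BC = 0.597769 × 5010.88 = 2995 N.

T_AC = 5011 N, T_BC = 2995 N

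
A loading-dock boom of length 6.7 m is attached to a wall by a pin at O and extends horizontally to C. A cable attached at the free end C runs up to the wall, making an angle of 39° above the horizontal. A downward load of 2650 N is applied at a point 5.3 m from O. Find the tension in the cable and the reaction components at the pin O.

T = 3331 N, O_x = 2589 N, O_y = 553.7 N

ΣM about O: T·sin39°·6.7 − 2650·5.3 = 0 → T = 14045/(6.7·0.62932) = 3331.01 ≈ 3331 N.
ΣF_x = 0: O_x − T·cos39° = 0 → O_x = 3331.01 × 0.777146 = 2589 N.
ΣF_y = 0: O_y + T·sin39° − 2650 = 0 → O_y = 2650 − 3331.01 × 0.62932 = 553.7 N.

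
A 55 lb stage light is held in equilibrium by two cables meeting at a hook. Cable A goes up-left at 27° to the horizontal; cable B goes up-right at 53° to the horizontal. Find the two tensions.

T_A = 33.61 lb, T_B = 49.76 lb

ΣF_x = 0: −T_A·cos27° + T_B·cos53° = 0 → T_B = 1.48053·T_A.
ΣF_y = 0: T_A·sin27° + T_B·sin53° = 55.
Substitute: T_A·(0.45399 + 1.48053·0.798636) = 55 → T_A = 33.6105 ≈ 33.61 lb.
Then T_B = 1.48053 × 33.6105 = 49.76 lb.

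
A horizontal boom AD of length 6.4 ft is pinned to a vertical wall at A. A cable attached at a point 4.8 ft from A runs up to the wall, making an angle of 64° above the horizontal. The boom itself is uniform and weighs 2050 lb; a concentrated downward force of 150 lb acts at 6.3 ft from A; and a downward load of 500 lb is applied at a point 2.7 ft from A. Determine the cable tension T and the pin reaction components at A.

T = 2053 lb, A_x = 899.8 lb, A_y = 855.2 lb

ΣM about A: T·sin64°·4.8 − 2050·3.2 − 150·6.3 − 500·2.7 = 0 → T = 8855/(4.8·0.898794) = 2052.52 ≈ 2053 lb.
ΣF_x = 0: A_x − T·cos64° = 0 → A_x = 2052.52 × 0.438371 = 899.8 lb.
ΣF_y = 0: A_y + T·sin64° − 2050 − 150 − 500 = 0 → A_y = 2700 − 2052.52 × 0.898794 = 855.2 lb.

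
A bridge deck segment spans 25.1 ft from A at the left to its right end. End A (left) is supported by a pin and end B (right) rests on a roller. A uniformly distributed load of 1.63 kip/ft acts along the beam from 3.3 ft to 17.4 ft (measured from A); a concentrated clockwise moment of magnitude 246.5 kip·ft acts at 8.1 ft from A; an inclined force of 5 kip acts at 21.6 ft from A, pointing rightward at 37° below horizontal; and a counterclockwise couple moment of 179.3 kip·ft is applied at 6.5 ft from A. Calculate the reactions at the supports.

Resultant of the distributed load: 1.63 × 14.1 = 22.983 kip at 10.35 ft from A.
Moments about A: B_y·25.1 − (1.63·14.1)·10.35 − 246.5 − 5·sin37°·21.6 + 179.3 = 0 → B_y = 370.07/25.1 = 14.7438 ≈ 14.74 kip.
ΣF_y = 0: A_y + 14.7438 − 1.63·14.1 − 5·sin37° = 0 → A_y = 11.25 kip.
ΣF_x = 0: A_x + 5·cos37° = 0 → A_x = -3.993 kip.

A_x = -3.993 kip, A_y = 11.25 kip, B_y = 14.74 kip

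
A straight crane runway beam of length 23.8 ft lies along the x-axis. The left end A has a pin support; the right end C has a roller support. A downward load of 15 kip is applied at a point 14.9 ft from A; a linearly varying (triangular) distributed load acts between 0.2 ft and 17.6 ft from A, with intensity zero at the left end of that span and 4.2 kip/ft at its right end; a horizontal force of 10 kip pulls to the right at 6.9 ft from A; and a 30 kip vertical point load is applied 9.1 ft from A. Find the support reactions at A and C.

A_x = -10.00 kip, A_y = 42.56 kip, C_y = 38.98 kip

Resultant of the triangular load: ½ × 4.2 × 17.4 = 36.54 kip, acting at 11.8 ft from A (one-third of the span from the peak).
Taking moments about A: C_y·23.8 − 15·14.9 − (½·4.2·17.4)·11.8 − 30·9.1 = 0 → C_y = 927.672/23.8 = 38.9778 ≈ 38.98 kip.
ΣF_y = 0: A_y + 38.9778 − 15 − ½·4.2·17.4 − 30 = 0 → A_y = 42.56 kip.
ΣF_x = 0: A_x + 10 = 0 → A_x = -10.00 kip.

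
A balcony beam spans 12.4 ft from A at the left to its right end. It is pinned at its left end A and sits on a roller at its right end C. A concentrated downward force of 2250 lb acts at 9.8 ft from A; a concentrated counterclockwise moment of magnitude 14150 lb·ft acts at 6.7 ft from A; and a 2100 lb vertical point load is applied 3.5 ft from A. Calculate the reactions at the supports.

ΣM about A: C_y·12.4 − 2250·9.8 + 14150 − 2100·3.5 = 0 → C_y = 15250/12.4 = 1229.84 ≈ 1230 lb.
ΣF_y = 0: A_y + 1229.84 − 2250 − 2100 = 0 → A_y = 3120 lb.
ΣF_x = 0: no horizontal applied forces, so A_x = 0.

A_x = 0, A_y = 3120 lb, C_y = 1230 lb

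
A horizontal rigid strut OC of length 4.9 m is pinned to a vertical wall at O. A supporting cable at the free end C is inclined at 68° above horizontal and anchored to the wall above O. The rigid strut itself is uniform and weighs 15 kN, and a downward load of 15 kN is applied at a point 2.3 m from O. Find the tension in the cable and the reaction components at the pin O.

T = 15.68 kN, O_x = 5.875 kN, O_y = 15.46 kN

ΣM about O: T·sin68°·4.9 − 15·2.45 − 15·2.3 = 0 → T = 71.25/(4.9·0.927184) = 15.6828 ≈ 15.68 kN.
ΣF_x = 0: O_x − T·cos68° = 0 → O_x = 15.6828 × 0.374607 = 5.875 kN.
ΣF_y = 0: O_y + T·sin68° − 15 − 15 = 0 → O_y = 30 − 15.6828 × 0.927184 = 15.46 kN.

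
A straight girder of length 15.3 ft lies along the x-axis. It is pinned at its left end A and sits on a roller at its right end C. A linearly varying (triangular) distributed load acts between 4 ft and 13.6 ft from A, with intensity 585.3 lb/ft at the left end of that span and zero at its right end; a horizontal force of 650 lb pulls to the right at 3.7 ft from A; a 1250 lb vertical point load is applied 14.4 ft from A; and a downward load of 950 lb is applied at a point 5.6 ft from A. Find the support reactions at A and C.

Resultant of the triangular load: ½ × 585.3 × 9.6 = 2809.44 lb, acting at 7.2 ft from A (one-third of the span from the peak).
Moments about A: C_y·15.3 − (½·585.3·9.6)·7.2 − 1250·14.4 − 950·5.6 = 0 → C_y = 43547.968/15.3 = 2846.27 ≈ 2846 lb.
ΣF_y = 0: A_y + 2846.27 − ½·585.3·9.6 − 1250 − 950 = 0 → A_y = 2163 lb.
ΣF_x = 0: A_x + 650 = 0 → A_x = -650.0 lb.

A_x = -650.0 lb, A_y = 2163 lb, C_y = 2846 lb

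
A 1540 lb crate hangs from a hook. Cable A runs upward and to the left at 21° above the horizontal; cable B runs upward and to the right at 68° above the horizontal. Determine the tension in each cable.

ΣF_x = 0: −T_A·cos21° + T_B·cos68° = 0 → T_B = 2.49216·T_A.
ΣF_y = 0: T_A·sin21° + T_B·sin68° = 1540.
Substitute: T_A·(0.358368 + 2.49216·0.927184) = 1540 → T_A = 576.982 ≈ 577.0 lb.
Then T_B = 2.49216 × 576.982 = 1438 lb.

T_A = 577.0 lb, T_B = 1438 lb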